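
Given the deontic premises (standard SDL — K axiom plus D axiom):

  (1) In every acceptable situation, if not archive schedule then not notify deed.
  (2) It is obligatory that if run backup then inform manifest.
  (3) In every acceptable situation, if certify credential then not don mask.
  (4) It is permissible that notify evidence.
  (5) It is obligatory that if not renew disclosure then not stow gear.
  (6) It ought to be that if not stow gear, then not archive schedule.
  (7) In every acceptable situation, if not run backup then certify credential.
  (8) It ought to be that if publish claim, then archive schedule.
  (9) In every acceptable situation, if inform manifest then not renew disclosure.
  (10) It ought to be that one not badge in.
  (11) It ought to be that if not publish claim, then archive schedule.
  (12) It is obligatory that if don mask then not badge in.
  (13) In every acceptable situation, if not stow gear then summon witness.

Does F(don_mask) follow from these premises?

Yes

Premises 8 and 11 are O(publish_claim → archive_schedule) and O(¬publish_claim → archive_schedule); every ideal world satisfies publish_claim or ¬publish_claim, so in either case archive_schedule holds — hence O(archive_schedule).
Premise 6 is O(¬stow_gear → ¬archive_schedule); contrapositively O(archive_schedule → stow_gear). Since O(archive_schedule) holds, K gives O(stow_gear).
Premise 5, O(¬renew_disclosure → ¬stow_gear), contraposes to O(stow_gear → renew_disclosure); with O(stow_gear) we get O(renew_disclosure).
Premise 9, O(inform_manifest → ¬renew_disclosure), contraposes to O(renew_disclosure → ¬inform_manifest); with O(renew_disclosure) we get O(¬inform_manifest).
Premise 2, O(run_backup → inform_manifest), contraposes to O(¬inform_manifest → ¬run_backup); with O(¬inform_manifest) we get O(¬run_backup).
Applying K to premise 7 (O(¬run_backup → certify_credential)) and O(¬run_backup) yields O(certify_credential).
Applying K to premise 3 (O(certify_credential → ¬don_mask)) and O(certify_credential) yields O(¬don_mask).
Premises 1, 4, 10, 12, 13 do not contribute to this derivation.
So O(¬don_mask) holds, i.e. F(don_mask). The claim follows.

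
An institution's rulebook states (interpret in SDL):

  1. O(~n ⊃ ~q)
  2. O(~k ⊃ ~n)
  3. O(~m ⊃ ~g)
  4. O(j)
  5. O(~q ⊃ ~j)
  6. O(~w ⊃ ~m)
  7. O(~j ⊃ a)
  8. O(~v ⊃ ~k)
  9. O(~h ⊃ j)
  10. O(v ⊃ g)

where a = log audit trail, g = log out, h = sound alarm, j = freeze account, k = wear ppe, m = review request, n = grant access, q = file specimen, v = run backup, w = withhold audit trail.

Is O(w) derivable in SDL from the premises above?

Yes

From premise 4 we have O(j).
Premise 5 is O(~q ⊃ ~j); contrapositively O(j ⊃ q). Since O(j) holds, K gives O(q).
The contrapositive of premise 1 (O(~n ⊃ ~q)) is O(q ⊃ n), and O(q) is already established, so O(n).
The contrapositive of premise 2 (O(~k ⊃ ~n)) is O(n ⊃ k), and O(n) is already established, so O(k).
Premise 8 is O(~v ⊃ ~k); contrapositively O(k ⊃ v). Since O(k) holds, K gives O(v).
From O(v) and premise 10, O(v ⊃ g), we obtain O(g).
Premise 3 is O(~m ⊃ ~g); contrapositively O(g ⊃ m). Since O(g) holds, K gives O(m).
Premise 6 is O(~w ⊃ ~m); contrapositively O(m ⊃ w). Since O(m) holds, K gives O(w).
Premises 7, 9 do not contribute to this derivation.
So O(w) follows.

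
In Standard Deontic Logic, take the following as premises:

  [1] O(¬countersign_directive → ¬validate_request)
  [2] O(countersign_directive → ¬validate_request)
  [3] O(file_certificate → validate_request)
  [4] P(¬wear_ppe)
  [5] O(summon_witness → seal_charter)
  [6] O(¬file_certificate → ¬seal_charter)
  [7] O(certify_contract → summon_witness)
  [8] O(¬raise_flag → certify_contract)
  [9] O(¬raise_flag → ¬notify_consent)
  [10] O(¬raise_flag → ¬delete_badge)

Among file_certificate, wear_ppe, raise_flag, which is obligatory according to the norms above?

raise_flag

By case analysis on countersign_directive: premise 2 gives O(countersign_directive → ¬validate_request) and premise 1 gives O(¬countersign_directive → ¬validate_request), so O(¬validate_request) either way.
Premise 3, O(file_certificate → validate_request), contraposes to O(¬validate_request → ¬file_certificate); with O(¬validate_request) we get O(¬file_certificate).
With premise 6, O(¬file_certificate → ¬seal_charter), the K-axiom yields O(¬seal_charter).
Premise 5, O(summon_witness → seal_charter), contraposes to O(¬seal_charter → ¬summon_witness); with O(¬seal_charter) we get O(¬summon_witness).
The contrapositive of premise 7 (O(certify_contract → summon_witness)) is O(¬summon_witness → ¬certify_contract), and O(¬summon_witness) is already established, so O(¬certify_contract).
The contrapositive of premise 8 (O(¬raise_flag → certify_contract)) is O(¬certify_contract → raise_flag), and O(¬certify_contract) is already established, so O(raise_flag).
So O(raise_flag) holds — raise_flag is obligatory. None of the other listed options is made obligatory by any chain of premises.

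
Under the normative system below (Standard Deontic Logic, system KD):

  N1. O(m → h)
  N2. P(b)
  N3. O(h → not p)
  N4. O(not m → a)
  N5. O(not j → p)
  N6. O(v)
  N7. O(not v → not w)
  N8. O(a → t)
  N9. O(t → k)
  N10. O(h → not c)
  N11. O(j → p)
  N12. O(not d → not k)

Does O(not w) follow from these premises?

Premise 7 is O(not v → not w), but O(not v) is not derivable from the premises, so it does not yield O(not w).
No other premise forces O(not w). An ideal world satisfying every premise can still have not w false, so O(not w) is not derivable.

No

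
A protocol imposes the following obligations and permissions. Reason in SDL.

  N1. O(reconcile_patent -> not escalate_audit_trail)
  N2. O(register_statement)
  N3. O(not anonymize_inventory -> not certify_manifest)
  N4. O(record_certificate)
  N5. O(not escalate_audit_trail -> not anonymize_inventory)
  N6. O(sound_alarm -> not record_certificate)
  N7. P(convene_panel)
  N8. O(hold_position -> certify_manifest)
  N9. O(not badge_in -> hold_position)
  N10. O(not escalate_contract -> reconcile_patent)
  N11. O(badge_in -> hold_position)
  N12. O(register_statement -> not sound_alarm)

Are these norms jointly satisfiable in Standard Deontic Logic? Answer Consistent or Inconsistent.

Consistent

Premise 6 is O(sound_alarm -> not record_certificate), but O(sound_alarm) is not derivable from the premises, so it does not yield O(not record_certificate).
So O(not record_certificate) is not derivable, and the apparent clash with O(record_certificate) does not arise.
A world satisfying every obligation exists (e.g. anonymize_inventory=true, badge_in=false, certify_manifest=true, convene_panel=false, escalate_audit_trail=true, escalate_contract=true, hold_position=true, reconcile_patent=false, record_certificate=true, register_statement=true, sound_alarm=false); no atom is both obligatory and forbidden, so the set is consistent.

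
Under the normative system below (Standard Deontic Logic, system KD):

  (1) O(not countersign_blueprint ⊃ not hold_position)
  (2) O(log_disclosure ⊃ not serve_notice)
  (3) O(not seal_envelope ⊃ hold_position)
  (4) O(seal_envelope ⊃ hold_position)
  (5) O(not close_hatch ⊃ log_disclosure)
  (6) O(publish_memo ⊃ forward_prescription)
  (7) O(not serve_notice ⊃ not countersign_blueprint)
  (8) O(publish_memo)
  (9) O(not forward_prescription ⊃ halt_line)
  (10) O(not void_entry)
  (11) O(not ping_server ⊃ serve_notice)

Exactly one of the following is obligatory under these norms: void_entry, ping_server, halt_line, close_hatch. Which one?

Premises 4 and 3 are O(seal_envelope ⊃ hold_position) and O(not seal_envelope ⊃ hold_position); every ideal world satisfies seal_envelope or not seal_envelope, so in either case hold_position holds — hence O(hold_position).
Premise 1 is O(not countersign_blueprint ⊃ not hold_position); contrapositively O(hold_position ⊃ countersign_blueprint). Since O(hold_position) holds, K gives O(countersign_blueprint).
The contrapositive of premise 7 (O(not serve_notice ⊃ not countersign_blueprint)) is O(countersign_blueprint ⊃ serve_notice), and O(countersign_blueprint) is already established, so O(serve_notice).
Premise 2 is O(log_disclosure ⊃ not serve_notice); contrapositively O(serve_notice ⊃ not log_disclosure). Since O(serve_notice) holds, K gives O(not log_disclosure).
Premise 5, O(not close_hatch ⊃ log_disclosure), contraposes to O(not log_disclosure ⊃ close_hatch); with O(not log_disclosure) we get O(close_hatch).
So O(close_hatch) holds — close_hatch is obligatory. None of the other listed options is made obligatory by any chain of premises.

close_hatch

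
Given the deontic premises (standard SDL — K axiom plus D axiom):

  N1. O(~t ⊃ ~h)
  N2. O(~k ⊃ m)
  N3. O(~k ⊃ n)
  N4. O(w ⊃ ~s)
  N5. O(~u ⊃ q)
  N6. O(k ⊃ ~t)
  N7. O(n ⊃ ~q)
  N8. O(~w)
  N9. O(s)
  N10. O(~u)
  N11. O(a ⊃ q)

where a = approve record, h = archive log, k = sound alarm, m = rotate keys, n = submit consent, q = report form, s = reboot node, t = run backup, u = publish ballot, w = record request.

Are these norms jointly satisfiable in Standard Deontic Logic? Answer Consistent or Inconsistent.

Consistent

Premise 4 is O(w ⊃ ~s), but O(w) is not derivable from the premises, so it does not yield O(~s).
So O(~s) is not derivable, and the apparent clash with O(s) does not arise.
A world satisfying every obligation exists (e.g. a=false, h=false, k=true, m=false, n=false, q=true, s=true, t=false, u=false, w=false); no atom is both obligatory and forbidden, so the set is consistent.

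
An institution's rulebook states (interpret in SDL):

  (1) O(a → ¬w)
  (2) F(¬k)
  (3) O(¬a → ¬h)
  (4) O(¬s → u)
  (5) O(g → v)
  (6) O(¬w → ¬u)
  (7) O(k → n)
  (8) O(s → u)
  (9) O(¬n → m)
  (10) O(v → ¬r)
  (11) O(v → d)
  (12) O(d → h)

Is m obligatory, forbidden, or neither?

Neither

Premise 9 is O(¬n → m), but O(¬n) is not derivable from the premises, so it does not yield O(m).
No premise or chain of K-axiom applications forces O(m), and none forces O(¬m). So m is neither obligatory nor forbidden under these norms.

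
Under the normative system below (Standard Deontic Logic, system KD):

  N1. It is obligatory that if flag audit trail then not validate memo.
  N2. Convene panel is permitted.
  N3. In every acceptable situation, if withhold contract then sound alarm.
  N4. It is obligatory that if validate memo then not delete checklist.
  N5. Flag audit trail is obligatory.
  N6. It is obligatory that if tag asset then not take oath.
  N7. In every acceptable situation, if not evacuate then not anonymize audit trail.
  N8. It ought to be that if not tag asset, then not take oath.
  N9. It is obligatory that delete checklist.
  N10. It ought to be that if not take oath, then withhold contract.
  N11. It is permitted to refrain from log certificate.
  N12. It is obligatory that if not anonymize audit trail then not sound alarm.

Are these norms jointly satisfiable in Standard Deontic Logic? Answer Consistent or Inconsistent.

Consistent

Premise 4 is O(validate_memo → ¬delete_checklist), but O(validate_memo) is not derivable from the premises, so it does not yield O(¬delete_checklist).
So O(¬delete_checklist) is not derivable, and the apparent clash with O(delete_checklist) does not arise.
A world satisfying every obligation exists (e.g. anonymize_audit_trail=true, convene_panel=false, delete_checklist=true, evacuate=true, flag_audit_trail=true, log_certificate=false, sound_alarm=true, tag_asset=false, take_oath=false, validate_memo=false, withhold_contract=true); no atom is both obligatory and forbidden, so the set is consistent.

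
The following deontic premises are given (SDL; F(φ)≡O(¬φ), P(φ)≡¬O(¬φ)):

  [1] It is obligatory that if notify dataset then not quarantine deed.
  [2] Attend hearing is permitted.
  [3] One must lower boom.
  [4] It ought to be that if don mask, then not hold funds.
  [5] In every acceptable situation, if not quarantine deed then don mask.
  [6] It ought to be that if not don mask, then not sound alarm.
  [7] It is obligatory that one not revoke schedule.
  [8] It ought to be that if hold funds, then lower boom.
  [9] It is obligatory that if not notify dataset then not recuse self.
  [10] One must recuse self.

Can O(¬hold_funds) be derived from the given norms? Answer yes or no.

Premise 10 states O(recuse_self) outright.
The contrapositive of premise 9 (O(¬notify_dataset → ¬recuse_self)) is O(recuse_self → notify_dataset), and O(recuse_self) is already established, so O(notify_dataset).
With premise 1, O(notify_dataset → ¬quarantine_deed), the K-axiom yields O(¬quarantine_deed).
From O(¬quarantine_deed) and premise 5, O(¬quarantine_deed → don_mask), we obtain O(don_mask).
Applying K to premise 4 (O(don_mask → ¬hold_funds)) and O(don_mask) yields O(¬hold_funds).
Premises 2, 3, 6, 7, 8 do not contribute to this derivation.
So O(¬hold_funds) follows.

Yes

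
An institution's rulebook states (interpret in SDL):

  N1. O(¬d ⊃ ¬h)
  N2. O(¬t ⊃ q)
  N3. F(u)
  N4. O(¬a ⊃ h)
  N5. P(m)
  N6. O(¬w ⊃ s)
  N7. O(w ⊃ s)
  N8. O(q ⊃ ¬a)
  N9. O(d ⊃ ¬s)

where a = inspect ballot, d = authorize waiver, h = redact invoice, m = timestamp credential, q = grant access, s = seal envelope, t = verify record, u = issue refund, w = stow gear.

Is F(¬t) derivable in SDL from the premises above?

By case analysis on w: premise 7 gives O(w ⊃ s) and premise 6 gives O(¬w ⊃ s), so O(s) either way.
The contrapositive of premise 9 (O(d ⊃ ¬s)) is O(s ⊃ ¬d), and O(s) is already established, so O(¬d).
With premise 1, O(¬d ⊃ ¬h), the K-axiom yields O(¬h).
Premise 4, O(¬a ⊃ h), contraposes to O(¬h ⊃ a); with O(¬h) we get O(a).
Premise 8, O(q ⊃ ¬a), contraposes to O(a ⊃ ¬q); with O(a) we get O(¬q).
Premise 2 is O(¬t ⊃ q); contrapositively O(¬q ⊃ t). Since O(¬q) holds, K gives O(t).
Premises 3, 5 do not contribute to this derivation.
So O(t) holds, i.e. F(¬t). The claim follows.

Yes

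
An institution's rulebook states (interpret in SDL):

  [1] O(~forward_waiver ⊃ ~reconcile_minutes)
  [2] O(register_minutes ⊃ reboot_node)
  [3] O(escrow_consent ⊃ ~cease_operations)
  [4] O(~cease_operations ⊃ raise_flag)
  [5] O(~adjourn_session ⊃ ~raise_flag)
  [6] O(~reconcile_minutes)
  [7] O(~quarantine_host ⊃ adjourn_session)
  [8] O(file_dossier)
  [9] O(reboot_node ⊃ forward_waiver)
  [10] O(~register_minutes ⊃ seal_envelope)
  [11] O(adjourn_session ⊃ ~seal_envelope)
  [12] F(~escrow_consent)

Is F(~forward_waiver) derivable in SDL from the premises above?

Premise 12, F(~escrow_consent), is equivalent to O(escrow_consent).
Premise 3 is O(escrow_consent ⊃ ~cease_operations); since O(escrow_consent), deontic closure gives O(~cease_operations).
Premise 4 is O(~cease_operations ⊃ raise_flag); since O(~cease_operations), deontic closure gives O(raise_flag).
Premise 5 is O(~adjourn_session ⊃ ~raise_flag); contrapositively O(raise_flag ⊃ adjourn_session). Since O(raise_flag) holds, K gives O(adjourn_session).
Premise 11 is O(adjourn_session ⊃ ~seal_envelope); since O(adjourn_session), deontic closure gives O(~seal_envelope).
Premise 10, O(~register_minutes ⊃ seal_envelope), contraposes to O(~seal_envelope ⊃ register_minutes); with O(~seal_envelope) we get O(register_minutes).
Applying K to premise 2 (O(register_minutes ⊃ reboot_node)) and O(register_minutes) yields O(reboot_node).
From O(reboot_node) and premise 9, O(reboot_node ⊃ forward_waiver), we obtain O(forward_waiver).
Premises 1, 6, 7, 8 do not contribute to this derivation.
So O(forward_waiver) holds, i.e. F(~forward_waiver). The claim follows.

Yes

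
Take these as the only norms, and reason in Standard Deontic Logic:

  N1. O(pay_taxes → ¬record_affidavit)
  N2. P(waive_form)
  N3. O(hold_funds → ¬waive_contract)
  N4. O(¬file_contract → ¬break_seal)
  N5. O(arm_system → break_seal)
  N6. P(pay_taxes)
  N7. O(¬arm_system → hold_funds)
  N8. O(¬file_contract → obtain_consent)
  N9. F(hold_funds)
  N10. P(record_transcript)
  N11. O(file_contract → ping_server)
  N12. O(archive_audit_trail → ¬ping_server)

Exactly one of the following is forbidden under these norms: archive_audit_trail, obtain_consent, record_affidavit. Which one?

archive_audit_trail

Premise 9, F(hold_funds), is equivalent to O(¬hold_funds).
The contrapositive of premise 7 (O(¬arm_system → hold_funds)) is O(¬hold_funds → arm_system), and O(¬hold_funds) is already established, so O(arm_system).
Premise 5 is O(arm_system → break_seal); since O(arm_system), deontic closure gives O(break_seal).
The contrapositive of premise 4 (O(¬file_contract → ¬break_seal)) is O(break_seal → file_contract), and O(break_seal) is already established, so O(file_contract).
Premise 11 is O(file_contract → ping_server); since O(file_contract), deontic closure gives O(ping_server).
Premise 12, O(archive_audit_trail → ¬ping_server), contraposes to O(ping_server → ¬archive_audit_trail); with O(ping_server) we get O(¬archive_audit_trail).
So O(¬archive_audit_trail) holds, i.e. archive_audit_trail is forbidden. None of the other listed options is forbidden under the premises.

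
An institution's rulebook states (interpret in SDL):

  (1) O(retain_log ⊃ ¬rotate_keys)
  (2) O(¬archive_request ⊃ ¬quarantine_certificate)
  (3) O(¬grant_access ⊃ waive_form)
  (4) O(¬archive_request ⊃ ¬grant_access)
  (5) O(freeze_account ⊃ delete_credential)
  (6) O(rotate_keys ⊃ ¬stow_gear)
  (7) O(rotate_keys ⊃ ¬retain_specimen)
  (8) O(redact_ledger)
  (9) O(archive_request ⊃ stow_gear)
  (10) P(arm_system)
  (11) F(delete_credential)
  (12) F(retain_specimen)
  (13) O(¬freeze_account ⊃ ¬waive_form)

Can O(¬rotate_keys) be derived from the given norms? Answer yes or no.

Premise 11 is F(delete_credential), i.e. O(¬delete_credential).
Premise 5, O(freeze_account ⊃ delete_credential), contraposes to O(¬delete_credential ⊃ ¬freeze_account); with O(¬delete_credential) we get O(¬freeze_account).
Applying K to premise 13 (O(¬freeze_account ⊃ ¬waive_form)) and O(¬freeze_account) yields O(¬waive_form).
Premise 3, O(¬grant_access ⊃ waive_form), contraposes to O(¬waive_form ⊃ grant_access); with O(¬waive_form) we get O(grant_access).
The contrapositive of premise 4 (O(¬archive_request ⊃ ¬grant_access)) is O(grant_access ⊃ archive_request), and O(grant_access) is already established, so O(archive_request).
Applying K to premise 9 (O(archive_request ⊃ stow_gear)) and O(archive_request) yields O(stow_gear).
Premise 6, O(rotate_keys ⊃ ¬stow_gear), contraposes to O(stow_gear ⊃ ¬rotate_keys); with O(stow_gear) we get O(¬rotate_keys).
Premises 1, 2, 7, 8, 10, 12 do not contribute to this derivation.
So O(¬rotate_keys) follows.

Yes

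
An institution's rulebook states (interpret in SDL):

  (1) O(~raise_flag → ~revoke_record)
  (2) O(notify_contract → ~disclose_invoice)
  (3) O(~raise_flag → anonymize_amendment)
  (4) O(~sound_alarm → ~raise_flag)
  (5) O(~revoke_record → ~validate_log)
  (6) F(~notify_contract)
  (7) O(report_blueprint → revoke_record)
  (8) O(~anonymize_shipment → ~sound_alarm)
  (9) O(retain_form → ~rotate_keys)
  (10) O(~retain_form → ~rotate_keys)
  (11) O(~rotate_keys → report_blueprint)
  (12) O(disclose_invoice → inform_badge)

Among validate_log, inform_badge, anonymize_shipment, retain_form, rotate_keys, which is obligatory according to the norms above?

anonymize_shipment

Premises 9 and 10 cover both cases: O(retain_form → ~rotate_keys) and O(~retain_form → ~rotate_keys). Since retain_form ∨ ~retain_form is a tautology, O(~rotate_keys) follows.
Applying K to premise 11 (O(~rotate_keys → report_blueprint)) and O(~rotate_keys) yields O(report_blueprint).
Premise 7 is O(report_blueprint → revoke_record); since O(report_blueprint), deontic closure gives O(revoke_record).
The contrapositive of premise 1 (O(~raise_flag → ~revoke_record)) is O(revoke_record → raise_flag), and O(revoke_record) is already established, so O(raise_flag).
The contrapositive of premise 4 (O(~sound_alarm → ~raise_flag)) is O(raise_flag → sound_alarm), and O(raise_flag) is already established, so O(sound_alarm).
Premise 8 is O(~anonymize_shipment → ~sound_alarm); contrapositively O(sound_alarm → anonymize_shipment). Since O(sound_alarm) holds, K gives O(anonymize_shipment).
So O(anonymize_shipment) holds — anonymize_shipment is obligatory. None of the other listed options is made obligatory by any chain of premises.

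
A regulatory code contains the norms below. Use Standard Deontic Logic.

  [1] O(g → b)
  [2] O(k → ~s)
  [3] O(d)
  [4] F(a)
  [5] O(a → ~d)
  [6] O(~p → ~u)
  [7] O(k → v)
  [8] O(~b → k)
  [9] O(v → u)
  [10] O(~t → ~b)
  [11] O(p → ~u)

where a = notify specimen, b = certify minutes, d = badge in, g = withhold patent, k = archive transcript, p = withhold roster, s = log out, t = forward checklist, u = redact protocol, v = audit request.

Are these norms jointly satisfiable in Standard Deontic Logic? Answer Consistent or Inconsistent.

Premise 5 is O(a → ~d), but O(a) is not derivable from the premises, so it does not yield O(~d).
So O(~d) is not derivable, and the apparent clash with O(d) does not arise.
A world satisfying every obligation exists (e.g. a=false, b=true, d=true, g=false, k=false, p=false, s=false, t=true, u=false, v=false); no atom is both obligatory and forbidden, so the set is consistent.

Consistent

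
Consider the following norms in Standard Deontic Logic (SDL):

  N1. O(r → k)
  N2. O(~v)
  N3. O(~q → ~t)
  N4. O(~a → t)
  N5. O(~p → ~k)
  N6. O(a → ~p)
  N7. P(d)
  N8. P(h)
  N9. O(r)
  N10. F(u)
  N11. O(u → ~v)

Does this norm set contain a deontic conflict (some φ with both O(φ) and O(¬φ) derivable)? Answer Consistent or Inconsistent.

Premise 11 is O(u → ~v); even if O(~v) held, inferring O(u) would be affirming the consequent — invalid.
So O(u) is not derivable, and the apparent clash with O(~u) does not arise.
A world satisfying every obligation exists (e.g. a=false, d=false, h=false, k=true, p=true, q=true, r=true, t=true, u=false, v=false); no atom is both obligatory and forbidden, so the set is consistent.

Consistent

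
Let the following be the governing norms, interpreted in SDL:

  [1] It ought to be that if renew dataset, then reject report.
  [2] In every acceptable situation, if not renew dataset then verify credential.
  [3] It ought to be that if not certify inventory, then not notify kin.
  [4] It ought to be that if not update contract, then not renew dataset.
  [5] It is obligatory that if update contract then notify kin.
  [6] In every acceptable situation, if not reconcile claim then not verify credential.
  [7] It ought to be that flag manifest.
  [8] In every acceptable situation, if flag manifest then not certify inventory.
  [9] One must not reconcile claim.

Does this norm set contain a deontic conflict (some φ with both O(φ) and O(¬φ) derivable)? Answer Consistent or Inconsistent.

Premise 7 states O(flag_manifest) outright.
From O(flag_manifest) and premise 8, O(flag_manifest → ¬certify_inventory), we obtain O(¬certify_inventory).
From O(¬certify_inventory) and premise 3, O(¬certify_inventory → ¬notify_kin), we obtain O(¬notify_kin).
Premise 5, O(update_contract → notify_kin), contraposes to O(¬notify_kin → ¬update_contract); with O(¬notify_kin) we get O(¬update_contract).
Premise 4 is O(¬update_contract → ¬renew_dataset); since O(¬update_contract), deontic closure gives O(¬renew_dataset).
Applying K to premise 2 (O(¬renew_dataset → verify_credential)) and O(¬renew_dataset) yields O(verify_credential).
The contrapositive of premise 6 (O(¬reconcile_claim → ¬verify_credential)) is O(verify_credential → reconcile_claim), and O(verify_credential) is already established, so O(reconcile_claim).
However, F(reconcile_claim) at premise 9 amounts to O(¬reconcile_claim).
We now have both O(reconcile_claim) and O(¬reconcile_claim) — reconcile_claim is simultaneously obligatory and forbidden, violating the D-axiom.

Inconsistent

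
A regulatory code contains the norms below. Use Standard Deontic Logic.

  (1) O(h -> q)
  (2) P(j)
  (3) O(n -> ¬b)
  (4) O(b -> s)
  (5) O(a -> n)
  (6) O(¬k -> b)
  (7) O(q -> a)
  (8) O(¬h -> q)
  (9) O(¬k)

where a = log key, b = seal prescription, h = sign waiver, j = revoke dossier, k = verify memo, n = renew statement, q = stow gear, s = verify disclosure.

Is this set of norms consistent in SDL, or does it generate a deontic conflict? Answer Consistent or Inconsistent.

Inconsistent

Premises 1 and 8 cover both cases: O(h -> q) and O(¬h -> q). Since h ∨ ¬h is a tautology, O(q) follows.
With premise 7, O(q -> a), the K-axiom yields O(a).
From O(a) and premise 5, O(a -> n), we obtain O(n).
With premise 3, O(n -> ¬b), the K-axiom yields O(¬b).
Premise 6, O(¬k -> b), contraposes to O(¬b -> k); with O(¬b) we get O(k).
Yet premise 9 states O(¬k).
We now have both O(k) and O(¬k) — k is simultaneously obligatory and forbidden, violating the D-axiom.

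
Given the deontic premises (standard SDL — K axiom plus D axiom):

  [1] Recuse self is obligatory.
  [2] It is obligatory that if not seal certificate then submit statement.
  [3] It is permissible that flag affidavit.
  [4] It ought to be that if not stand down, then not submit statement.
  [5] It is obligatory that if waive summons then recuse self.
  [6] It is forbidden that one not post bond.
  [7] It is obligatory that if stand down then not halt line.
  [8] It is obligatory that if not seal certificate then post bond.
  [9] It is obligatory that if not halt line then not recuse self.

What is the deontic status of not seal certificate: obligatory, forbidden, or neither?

Premise 1 states O(recuse_self) outright.
Premise 9, O(¬halt_line → ¬recuse_self), contraposes to O(recuse_self → halt_line); with O(recuse_self) we get O(halt_line).
The contrapositive of premise 7 (O(stand_down → ¬halt_line)) is O(halt_line → ¬stand_down), and O(halt_line) is already established, so O(¬stand_down).
Applying K to premise 4 (O(¬stand_down → ¬submit_statement)) and O(¬stand_down) yields O(¬submit_statement).
The contrapositive of premise 2 (O(¬seal_certificate → submit_statement)) is O(¬submit_statement → seal_certificate), and O(¬submit_statement) is already established, so O(seal_certificate).
Premises 3, 5, 6, 8 do not contribute to this derivation.
Thus O(seal_certificate), which is F(¬seal_certificate): ¬seal_certificate is forbidden.

Forbidden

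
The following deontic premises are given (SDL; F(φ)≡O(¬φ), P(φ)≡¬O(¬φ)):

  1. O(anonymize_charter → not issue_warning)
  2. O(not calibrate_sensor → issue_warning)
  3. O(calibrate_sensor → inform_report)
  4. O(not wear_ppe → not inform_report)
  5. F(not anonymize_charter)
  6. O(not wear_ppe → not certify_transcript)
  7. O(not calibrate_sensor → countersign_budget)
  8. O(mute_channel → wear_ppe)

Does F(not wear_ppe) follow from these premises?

Premise 5, F(not anonymize_charter), is equivalent to O(anonymize_charter).
Applying K to premise 1 (O(anonymize_charter → not issue_warning)) and O(anonymize_charter) yields O(not issue_warning).
Premise 2, O(not calibrate_sensor → issue_warning), contraposes to O(not issue_warning → calibrate_sensor); with O(not issue_warning) we get O(calibrate_sensor).
Applying K to premise 3 (O(calibrate_sensor → inform_report)) and O(calibrate_sensor) yields O(inform_report).
The contrapositive of premise 4 (O(not wear_ppe → not inform_report)) is O(inform_report → wear_ppe), and O(inform_report) is already established, so O(wear_ppe).
Premises 6, 7, 8 do not contribute to this derivation.
So O(wear_ppe) holds, i.e. F(not wear_ppe). The claim follows.

Yes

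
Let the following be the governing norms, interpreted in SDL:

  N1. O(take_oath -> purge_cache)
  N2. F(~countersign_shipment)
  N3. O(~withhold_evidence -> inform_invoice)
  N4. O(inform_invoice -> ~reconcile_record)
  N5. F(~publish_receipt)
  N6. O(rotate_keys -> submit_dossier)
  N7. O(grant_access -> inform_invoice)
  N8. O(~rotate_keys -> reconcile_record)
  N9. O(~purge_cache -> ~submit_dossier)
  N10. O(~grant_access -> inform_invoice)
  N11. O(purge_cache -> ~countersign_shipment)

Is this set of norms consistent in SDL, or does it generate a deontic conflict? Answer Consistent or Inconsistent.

By case analysis on ~grant_access: premise 10 gives O(~grant_access -> inform_invoice) and premise 7 gives O(grant_access -> inform_invoice), so O(inform_invoice) either way.
Applying K to premise 4 (O(inform_invoice -> ~reconcile_record)) and O(inform_invoice) yields O(~reconcile_record).
Premise 8, O(~rotate_keys -> reconcile_record), contraposes to O(~reconcile_record -> rotate_keys); with O(~reconcile_record) we get O(rotate_keys).
Applying K to premise 6 (O(rotate_keys -> submit_dossier)) and O(rotate_keys) yields O(submit_dossier).
The contrapositive of premise 9 (O(~purge_cache -> ~submit_dossier)) is O(submit_dossier -> purge_cache), and O(submit_dossier) is already established, so O(purge_cache).
Applying K to premise 11 (O(purge_cache -> ~countersign_shipment)) and O(purge_cache) yields O(~countersign_shipment).
Yet premise 2 is F(~countersign_shipment), i.e. O(countersign_shipment).
We now have both O(~countersign_shipment) and O(countersign_shipment) — countersign_shipment is simultaneously obligatory and forbidden, violating the D-axiom.

Inconsistent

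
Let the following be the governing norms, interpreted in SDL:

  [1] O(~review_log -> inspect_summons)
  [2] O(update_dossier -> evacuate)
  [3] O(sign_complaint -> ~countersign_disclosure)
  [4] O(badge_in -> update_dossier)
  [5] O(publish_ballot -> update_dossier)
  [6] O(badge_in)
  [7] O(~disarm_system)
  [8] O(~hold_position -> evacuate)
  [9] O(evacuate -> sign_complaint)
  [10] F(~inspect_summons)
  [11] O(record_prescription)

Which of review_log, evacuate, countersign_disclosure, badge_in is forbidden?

Premise 6 states O(badge_in) outright.
From O(badge_in) and premise 4, O(badge_in -> update_dossier), we obtain O(update_dossier).
From O(update_dossier) and premise 2, O(update_dossier -> evacuate), we obtain O(evacuate).
Applying K to premise 9 (O(evacuate -> sign_complaint)) and O(evacuate) yields O(sign_complaint).
Premise 3 is O(sign_complaint -> ~countersign_disclosure); since O(sign_complaint), deontic closure gives O(~countersign_disclosure).
So O(~countersign_disclosure) holds, i.e. countersign_disclosure is forbidden. None of the other listed options is forbidden under the premises.

countersign_disclosure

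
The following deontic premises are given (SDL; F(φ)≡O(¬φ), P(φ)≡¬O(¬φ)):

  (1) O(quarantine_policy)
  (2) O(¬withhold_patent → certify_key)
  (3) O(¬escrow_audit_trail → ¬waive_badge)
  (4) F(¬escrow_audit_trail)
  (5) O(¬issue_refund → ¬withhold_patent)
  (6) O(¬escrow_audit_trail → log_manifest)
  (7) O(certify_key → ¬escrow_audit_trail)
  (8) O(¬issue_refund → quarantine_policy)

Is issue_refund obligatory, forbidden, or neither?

F(¬escrow_audit_trail) at premise 4 means O(escrow_audit_trail).
The contrapositive of premise 7 (O(certify_key → ¬escrow_audit_trail)) is O(escrow_audit_trail → ¬certify_key), and O(escrow_audit_trail) is already established, so O(¬certify_key).
Premise 2, O(¬withhold_patent → certify_key), contraposes to O(¬certify_key → withhold_patent); with O(¬certify_key) we get O(withhold_patent).
Premise 5, O(¬issue_refund → ¬withhold_patent), contraposes to O(withhold_patent → issue_refund); with O(withhold_patent) we get O(issue_refund).
Premises 1, 3, 6, 8 do not contribute to this derivation.
Hence issue_refund is obligatory.

Obligatory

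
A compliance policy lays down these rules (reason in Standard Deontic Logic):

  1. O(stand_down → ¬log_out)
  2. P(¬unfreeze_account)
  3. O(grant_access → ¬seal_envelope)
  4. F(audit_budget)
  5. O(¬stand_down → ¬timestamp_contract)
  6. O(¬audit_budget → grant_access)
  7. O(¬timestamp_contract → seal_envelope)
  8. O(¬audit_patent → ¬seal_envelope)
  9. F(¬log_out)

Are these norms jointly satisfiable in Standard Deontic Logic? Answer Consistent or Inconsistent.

Premise 4 is F(audit_budget), i.e. O(¬audit_budget).
Applying K to premise 6 (O(¬audit_budget → grant_access)) and O(¬audit_budget) yields O(grant_access).
Applying K to premise 3 (O(grant_access → ¬seal_envelope)) and O(grant_access) yields O(¬seal_envelope).
The contrapositive of premise 7 (O(¬timestamp_contract → seal_envelope)) is O(¬seal_envelope → timestamp_contract), and O(¬seal_envelope) is already established, so O(timestamp_contract).
Premise 5, O(¬stand_down → ¬timestamp_contract), contraposes to O(timestamp_contract → stand_down); with O(timestamp_contract) we get O(stand_down).
Premise 1 is O(stand_down → ¬log_out); since O(stand_down), deontic closure gives O(¬log_out).
Yet premise 9 is F(¬log_out), i.e. O(log_out).
We now have both O(¬log_out) and O(log_out) — log_out is simultaneously obligatory and forbidden, violating the D-axiom.

Inconsistent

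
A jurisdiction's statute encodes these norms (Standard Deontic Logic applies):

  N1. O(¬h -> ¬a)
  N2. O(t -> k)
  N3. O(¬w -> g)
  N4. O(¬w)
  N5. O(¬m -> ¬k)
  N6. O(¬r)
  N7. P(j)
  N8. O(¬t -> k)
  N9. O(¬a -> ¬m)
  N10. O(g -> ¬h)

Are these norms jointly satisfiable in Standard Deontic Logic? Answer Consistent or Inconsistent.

Premises 8 and 2 cover both cases: O(¬t -> k) and O(t -> k). Since ¬t ∨ t is a tautology, O(k) follows.
Premise 5, O(¬m -> ¬k), contraposes to O(k -> m); with O(k) we get O(m).
The contrapositive of premise 9 (O(¬a -> ¬m)) is O(m -> a), and O(m) is already established, so O(a).
The contrapositive of premise 1 (O(¬h -> ¬a)) is O(a -> h), and O(a) is already established, so O(h).
Premise 10 is O(g -> ¬h); contrapositively O(h -> ¬g). Since O(h) holds, K gives O(¬g).
Premise 3, O(¬w -> g), contraposes to O(¬g -> w); with O(¬g) we get O(w).
However, premise 4 gives O(¬w).
We now have both O(w) and O(¬w) — w is simultaneously obligatory and forbidden, violating the D-axiom.

Inconsistent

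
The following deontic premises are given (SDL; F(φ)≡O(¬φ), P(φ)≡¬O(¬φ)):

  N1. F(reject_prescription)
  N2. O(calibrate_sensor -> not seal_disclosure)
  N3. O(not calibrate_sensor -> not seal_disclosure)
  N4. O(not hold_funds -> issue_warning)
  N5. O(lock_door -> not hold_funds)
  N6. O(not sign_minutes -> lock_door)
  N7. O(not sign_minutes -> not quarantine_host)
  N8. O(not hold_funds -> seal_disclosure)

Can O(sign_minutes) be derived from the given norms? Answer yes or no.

Yes

By case analysis on not calibrate_sensor: premise 3 gives O(not calibrate_sensor -> not seal_disclosure) and premise 2 gives O(calibrate_sensor -> not seal_disclosure), so O(not seal_disclosure) either way.
The contrapositive of premise 8 (O(not hold_funds -> seal_disclosure)) is O(not seal_disclosure -> hold_funds), and O(not seal_disclosure) is already established, so O(hold_funds).
Premise 5, O(lock_door -> not hold_funds), contraposes to O(hold_funds -> not lock_door); with O(hold_funds) we get O(not lock_door).
Premise 6, O(not sign_minutes -> lock_door), contraposes to O(not lock_door -> sign_minutes); with O(not lock_door) we get O(sign_minutes).
Premises 1, 4, 7 do not contribute to this derivation.
So O(sign_minutes) follows.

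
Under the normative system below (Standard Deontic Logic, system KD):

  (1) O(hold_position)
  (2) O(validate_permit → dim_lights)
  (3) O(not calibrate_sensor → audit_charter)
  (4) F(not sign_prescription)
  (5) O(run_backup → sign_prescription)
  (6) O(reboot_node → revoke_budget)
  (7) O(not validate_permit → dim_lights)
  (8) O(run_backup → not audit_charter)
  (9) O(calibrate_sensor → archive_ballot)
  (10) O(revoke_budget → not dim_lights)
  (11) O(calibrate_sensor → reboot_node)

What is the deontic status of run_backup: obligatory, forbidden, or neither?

Premises 7 and 2 are O(not validate_permit → dim_lights) and O(validate_permit → dim_lights); every ideal world satisfies not validate_permit or validate_permit, so in either case dim_lights holds — hence O(dim_lights).
The contrapositive of premise 10 (O(revoke_budget → not dim_lights)) is O(dim_lights → not revoke_budget), and O(dim_lights) is already established, so O(not revoke_budget).
The contrapositive of premise 6 (O(reboot_node → revoke_budget)) is O(not revoke_budget → not reboot_node), and O(not revoke_budget) is already established, so O(not reboot_node).
Premise 11 is O(calibrate_sensor → reboot_node); contrapositively O(not reboot_node → not calibrate_sensor). Since O(not reboot_node) holds, K gives O(not calibrate_sensor).
From O(not calibrate_sensor) and premise 3, O(not calibrate_sensor → audit_charter), we obtain O(audit_charter).
The contrapositive of premise 8 (O(run_backup → not audit_charter)) is O(audit_charter → not run_backup), and O(audit_charter) is already established, so O(not run_backup).
Premises 1, 4, 5, 9 do not contribute to this derivation.
Thus O(not run_backup), which is F(run_backup): run_backup is forbidden.

Forbidden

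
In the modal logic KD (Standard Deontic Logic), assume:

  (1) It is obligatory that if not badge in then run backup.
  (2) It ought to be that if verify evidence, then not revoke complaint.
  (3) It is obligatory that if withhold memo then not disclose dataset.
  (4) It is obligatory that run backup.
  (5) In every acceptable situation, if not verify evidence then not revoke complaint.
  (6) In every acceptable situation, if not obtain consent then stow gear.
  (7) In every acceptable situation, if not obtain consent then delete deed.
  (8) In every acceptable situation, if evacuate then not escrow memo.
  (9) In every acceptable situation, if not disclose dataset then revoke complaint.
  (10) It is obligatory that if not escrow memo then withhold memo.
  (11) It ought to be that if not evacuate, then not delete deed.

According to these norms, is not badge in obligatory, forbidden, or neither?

Premise 1 is O(¬badge_in → run_backup); even if O(run_backup) held, inferring O(¬badge_in) would be affirming the consequent — invalid.
No premise or chain of K-axiom applications forces O(¬badge_in), and none forces O(badge_in). So ¬badge_in is neither obligatory nor forbidden under these norms.

Neither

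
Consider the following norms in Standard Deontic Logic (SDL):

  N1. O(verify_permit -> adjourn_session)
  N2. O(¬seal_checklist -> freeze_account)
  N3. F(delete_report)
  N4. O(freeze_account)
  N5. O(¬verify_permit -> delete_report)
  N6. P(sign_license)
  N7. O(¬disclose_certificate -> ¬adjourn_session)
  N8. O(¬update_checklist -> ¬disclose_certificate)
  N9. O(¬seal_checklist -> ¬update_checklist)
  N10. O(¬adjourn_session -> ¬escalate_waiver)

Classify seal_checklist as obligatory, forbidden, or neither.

Obligatory

Premise 3 is F(delete_report), i.e. O(¬delete_report).
The contrapositive of premise 5 (O(¬verify_permit -> delete_report)) is O(¬delete_report -> verify_permit), and O(¬delete_report) is already established, so O(verify_permit).
Premise 1 is O(verify_permit -> adjourn_session); since O(verify_permit), deontic closure gives O(adjourn_session).
The contrapositive of premise 7 (O(¬disclose_certificate -> ¬adjourn_session)) is O(adjourn_session -> disclose_certificate), and O(adjourn_session) is already established, so O(disclose_certificate).
Premise 8, O(¬update_checklist -> ¬disclose_certificate), contraposes to O(disclose_certificate -> update_checklist); with O(disclose_certificate) we get O(update_checklist).
Premise 9, O(¬seal_checklist -> ¬update_checklist), contraposes to O(update_checklist -> seal_checklist); with O(update_checklist) we get O(seal_checklist).
Premises 2, 4, 6, 10 do not contribute to this derivation.
Hence seal_checklist is obligatory.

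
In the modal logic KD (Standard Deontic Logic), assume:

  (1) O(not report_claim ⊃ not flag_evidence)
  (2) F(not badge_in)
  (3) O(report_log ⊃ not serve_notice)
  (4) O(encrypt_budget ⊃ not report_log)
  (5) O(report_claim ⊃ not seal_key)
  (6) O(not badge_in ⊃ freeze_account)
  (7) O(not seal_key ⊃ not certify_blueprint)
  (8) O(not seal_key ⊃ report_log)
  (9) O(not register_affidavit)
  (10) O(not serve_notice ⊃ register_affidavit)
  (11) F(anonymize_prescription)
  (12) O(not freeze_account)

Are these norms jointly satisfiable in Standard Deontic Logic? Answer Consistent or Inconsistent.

Premise 6 is O(not badge_in ⊃ freeze_account), but O(not badge_in) is not derivable from the premises, so it does not yield O(freeze_account).
So O(freeze_account) is not derivable, and the apparent clash with O(not freeze_account) does not arise.
A world satisfying every obligation exists (e.g. anonymize_prescription=false, badge_in=true, certify_blueprint=false, encrypt_budget=false, flag_evidence=false, freeze_account=false, register_affidavit=false, report_claim=false, report_log=false, seal_key=true, serve_notice=true); no atom is both obligatory and forbidden, so the set is consistent.

Consistent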